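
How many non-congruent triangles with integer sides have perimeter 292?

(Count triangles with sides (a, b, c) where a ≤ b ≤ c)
Let a ≤ b ≤ c with a + b + c = 292. The only binding inequality is a + b > c, i.e. 292 − c > c, so c < 292/2; and c ≥ 292/3 since c is the largest side.
So 98 ≤ c ≤ 145. For each c, b runs from ⌈(292 − c)/2⌉ up to c (then a = 292 − b − c satisfies 1 ≤ a ≤ b automatically), giving c − ⌈(292 − c)/2⌉ + 1 choices.
Summing over c: 2 + 3 + 5 + 6 + … + 71 + 72  (48 terms, c = 98, …, 145) = 1776
Check (closed form: nearest integer to p²/48 for even p, (p+3)²/48 for odd p): 292²/48 = 85264/48 ≈ 1776.33 → 1776

1776 triangles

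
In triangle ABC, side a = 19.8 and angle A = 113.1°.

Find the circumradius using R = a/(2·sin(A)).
R = a/(2·sin(A)) = 19.8/(2·sin(113.1°))
sin(113.1°) ≈ 0.919821
R ≈ 19.8/(2·0.919821) = 19.8/1.83964 ≈ 10.763

R = 10.76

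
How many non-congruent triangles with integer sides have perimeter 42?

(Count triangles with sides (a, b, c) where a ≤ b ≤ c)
Let a ≤ b ≤ c with a + b + c = 42. The only binding inequality is a + b > c, i.e. 42 − c > c, so c < 42/2; and c ≥ 42/3 since c is the largest side.
So 14 ≤ c ≤ 20. For each c, b runs from ⌈(42 − c)/2⌉ up to c (then a = 42 − b − c satisfies 1 ≤ a ≤ b automatically), giving c − ⌈(42 − c)/2⌉ + 1 choices.
Summing over c: 1 + 2 + 4 + 5 + 7 + 8 + 10 = 37
Check (closed form: nearest integer to p²/48 for even p, (p+3)²/48 for odd p): 42²/48 = 1764/48 ≈ 36.75 → 37

37 triangles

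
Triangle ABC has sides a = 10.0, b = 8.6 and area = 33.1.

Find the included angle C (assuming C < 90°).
Area = ½·a·b·sin(C)  ⇒  sin(C) = 2·Area/(a·b) = 2·33.1/(10.0·8.6) = 66.2/86 ≈ 0.769767
C = arcsin(0.769767) ≈ 50.333° (taking the acute solution since C < 90°)

C = 50.33°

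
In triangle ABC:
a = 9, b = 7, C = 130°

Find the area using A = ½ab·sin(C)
A = ½·a·b·sin(C) = ½·9·7·sin(130°)
sin(130°) ≈ 0.766044
A ≈ ½·63·0.766044 = 31.5·0.766044 ≈ 24.1304

Area = 24.13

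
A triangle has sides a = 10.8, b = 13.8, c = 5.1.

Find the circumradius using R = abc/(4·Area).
First find the area with Heron's formula.
s = (10.8 + 13.8 + 5.1)/2 = 14.85
Area = √(s(s−a)(s−b)(s−c)) = √(14.85·4.05·1.05·9.75) ≈ √615.709 ≈ 24.8135
abc = 10.8·13.8·5.1 = 760.104
R = abc/(4·Area) ≈ 760.104/(4·24.8135) = 760.104/99.2539 ≈ 7.65818

R = 7.658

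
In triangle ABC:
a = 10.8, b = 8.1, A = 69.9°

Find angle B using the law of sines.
a/sin(A) = b/sin(B)  ⇒  sin(B) = b·sin(A)/a = 8.1·sin(69.9°)/10.8
sin(69.9°) ≈ 0.939094
sin(B) ≈ 8.1·0.939094/10.8 ≈ 7.60666/10.8 ≈ 0.704321
B = arcsin(0.704321) ≈ 44.7747°
(Since b ≤ a we need B ≤ A, so the obtuse alternative 180° − 44.7747° ≈ 135.225° is rejected.)

B = 44.77°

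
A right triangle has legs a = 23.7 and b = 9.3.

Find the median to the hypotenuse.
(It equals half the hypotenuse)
Hypotenuse c = √(a² + b²) = √(561.69 + 86.49) = √648.18 ≈ 25.4594
Median to hypotenuse = c/2 ≈ 25.4594/2 ≈ 12.7297

Median = 12.73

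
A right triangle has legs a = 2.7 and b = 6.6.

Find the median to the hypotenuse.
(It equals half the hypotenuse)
Hypotenuse c = √(a² + b²) = √(7.29 + 43.56) = √50.85 ≈ 7.13092
Median to hypotenuse = c/2 ≈ 7.13092/2 ≈ 3.56546

Median = 3.565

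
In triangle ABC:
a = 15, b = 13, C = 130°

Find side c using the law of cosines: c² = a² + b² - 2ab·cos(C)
c² = 15² + 13² − 2·15·13·cos(130°)
cos(130°) ≈ -0.642788
c² ≈ 225 + 169 − 390·(-0.642788) ≈ 394 + 250.687 ≈ 644.687
c ≈ √644.687 ≈ 25.3907

c = 25.39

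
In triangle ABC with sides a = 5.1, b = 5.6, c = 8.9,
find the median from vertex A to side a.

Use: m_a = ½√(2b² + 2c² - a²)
m_a = ½√(2·5.6² + 2·8.9² − 5.1²) = ½√(2·31.36 + 2·79.21 − 26.01) = ½√(62.72 + 158.42 − 26.01) = ½√195.13
√195.13 ≈ 13.9689, so m_a ≈ 6.98445

m_a = 6.984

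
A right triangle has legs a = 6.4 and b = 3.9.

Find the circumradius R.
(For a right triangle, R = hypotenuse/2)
Hypotenuse c = √(a² + b²) = √(40.96 + 15.21) = √56.17 ≈ 7.49466
R = c/2 ≈ 7.49466/2 ≈ 3.74733

R = 3.747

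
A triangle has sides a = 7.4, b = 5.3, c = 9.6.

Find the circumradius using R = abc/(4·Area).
First find the area with Heron's formula.
s = (7.4 + 5.3 + 9.6)/2 = 11.15
Area = √(s(s−a)(s−b)(s−c)) = √(11.15·3.75·5.85·1.55) ≈ √379.135 ≈ 19.4714
abc = 7.4·5.3·9.6 = 376.512
R = abc/(4·Area) ≈ 376.512/(4·19.4714) = 376.512/77.8855 ≈ 4.83417

R = 4.834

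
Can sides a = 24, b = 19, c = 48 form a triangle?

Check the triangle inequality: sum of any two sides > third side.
a + b vs c: 24 + 19 = 43 ≤ 48  ✗
a + c vs b: 24 + 48 = 72 > 19  ✓
b + c vs a: 19 + 48 = 67 > 24  ✓

No: 24 + 19 = 43 is not > 48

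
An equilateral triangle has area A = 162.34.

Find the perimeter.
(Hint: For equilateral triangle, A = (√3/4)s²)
A = (√3/4)s²  ⇒  s² = 4A/√3 = 4·162.34/√3 = 649.36/1.73205 ≈ 374.908
s ≈ √374.908 ≈ 19.3625
Perimeter = 3s ≈ 3·19.3625 ≈ 58.0876

Perimeter = 58.09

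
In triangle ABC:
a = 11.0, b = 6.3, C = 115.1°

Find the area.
Two sides and the included angle (SAS): A = ½·a·b·sin(C) = ½·11.0·6.3·sin(115.1°)
sin(115.1°) ≈ 0.905569
A ≈ ½·69.3·0.905569 = 34.65·0.905569 ≈ 31.378

Area = 31.38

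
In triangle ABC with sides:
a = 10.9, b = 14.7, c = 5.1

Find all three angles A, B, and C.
Law of cosines for each angle (a² = 118.81, b² = 216.09, c² = 26.01):
cos(A) = (b² + c² − a²)/(2bc) = (216.09 + 26.01 − 118.81)/(2·14.7·5.1) = 123.29/149.94 ≈ 0.822262  ⇒  A ≈ 34.6881°
cos(B) = (a² + c² − b²)/(2ac) = (118.81 + 26.01 − 216.09)/(2·10.9·5.1) = -71.27/111.18 ≈ -0.641033  ⇒  B ≈ 129.869°
cos(C) = (a² + b² − c²)/(2ab) = (118.81 + 216.09 − 26.01)/(2·10.9·14.7) = 308.89/320.46 ≈ 0.963896  ⇒  C ≈ 15.443°
Check: A + B + C ≈ 180°

A = 34.69°, B = 129.9°, C = 15.44°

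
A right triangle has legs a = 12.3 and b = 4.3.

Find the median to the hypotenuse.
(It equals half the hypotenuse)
Hypotenuse c = √(a² + b²) = √(151.29 + 18.49) = √169.78 ≈ 13.03
Median to hypotenuse = c/2 ≈ 13.03/2 ≈ 6.51498

Median = 6.515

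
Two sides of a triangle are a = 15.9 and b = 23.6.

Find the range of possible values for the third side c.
Triangle inequality: |a − b| < c < a + b
|a − b| = |15.9 − 23.6| = 7.7
a + b = 15.9 + 23.6 = 39.5

7.7 < c < 39.5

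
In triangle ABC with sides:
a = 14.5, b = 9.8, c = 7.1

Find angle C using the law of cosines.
c² = a² + b² − 2ab·cos(C)  ⇒  cos(C) = (a² + b² − c²)/(2ab)
cos(C) = (14.5² + 9.8² − 7.1²)/(2·14.5·9.8) = (210.25 + 96.04 − 50.41)/284.2 = 255.88/284.2 ≈ 0.900352
C = arccos(0.900352) ≈ 25.7956°

C = 25.8°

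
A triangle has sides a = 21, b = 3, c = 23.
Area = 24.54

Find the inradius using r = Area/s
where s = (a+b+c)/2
s = (21 + 3 + 23)/2 = 47/2 = 23.5
r = Area/s = 24.54/23.5 ≈ 1.04426

r = 1.044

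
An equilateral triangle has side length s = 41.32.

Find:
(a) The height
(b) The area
(a) The height splits the triangle into two 30-60-90 halves: h = s·√3/2 = 41.32·1.73205/2 ≈ 71.5683/2 ≈ 35.7842
(b) Area = (√3/4)·s² = (√3/4)·41.32² = (√3/4)·1707.3424 ≈ 0.433013·1707.3424 ≈ 739.301

Height = 35.78, Area = 739.3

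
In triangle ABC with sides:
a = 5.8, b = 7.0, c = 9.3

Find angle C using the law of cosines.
c² = a² + b² − 2ab·cos(C)  ⇒  cos(C) = (a² + b² − c²)/(2ab)
cos(C) = (5.8² + 7.0² − 9.3²)/(2·5.8·7.0) = (33.64 + 49 − 86.49)/81.2 = -3.85/81.2 ≈ -0.0474138
C = arccos(-0.0474138) ≈ 92.7176°

C = 92.72°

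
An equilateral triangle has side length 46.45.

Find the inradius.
r = Area/s with s the semi-perimeter.
Area = (√3/4)·46.45² = (√3/4)·2157.6025 ≈ 0.433013·2157.6025 ≈ 934.269
s = 3·46.45/2 = 69.675
r ≈ 934.269/69.675 ≈ 13.409
(Equivalently r = side/(2√3) = 46.45/3.4641 ≈ 13.409.)

r = 13.41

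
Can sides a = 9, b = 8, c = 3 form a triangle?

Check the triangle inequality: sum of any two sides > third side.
a + b vs c: 9 + 8 = 17 > 3  ✓
a + c vs b: 9 + 3 = 12 > 8  ✓
b + c vs a: 8 + 3 = 11 > 9  ✓

Yes, triangle inequality satisfied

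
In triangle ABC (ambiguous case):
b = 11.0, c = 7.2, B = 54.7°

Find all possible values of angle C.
b/sin(B) = c/sin(C)  ⇒  sin(C) = c·sin(B)/b = 7.2·sin(54.7°)/11.0
sin(54.7°) ≈ 0.816138
sin(C) ≈ 7.2·0.816138/11.0 ≈ 5.87619/11.0 ≈ 0.534199
Candidate 1: C₁ = arcsin(0.534199) ≈ 32.2896°  →  A = 180° − 54.7° − 32.2896° ≈ 93.0104° > 0, valid
Candidate 2: C₂ = 180° − C₁ ≈ 147.71°  →  A = 180° − 54.7° − 147.71° ≈ -22.4104° ≤ 0, not a valid triangle

C = 32.29° (one solution)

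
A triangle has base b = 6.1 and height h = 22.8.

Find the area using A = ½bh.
A = ½·b·h = ½·6.1·22.8 = ½·139.08 = 69.54

Area = 69.54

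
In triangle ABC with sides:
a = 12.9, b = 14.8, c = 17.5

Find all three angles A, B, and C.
Law of cosines for each angle (a² = 166.41, b² = 219.04, c² = 306.25):
cos(A) = (b² + c² − a²)/(2bc) = (219.04 + 306.25 − 166.41)/(2·14.8·17.5) = 358.88/518 ≈ 0.692819  ⇒  A ≈ 46.1464°
cos(B) = (a² + c² − b²)/(2ac) = (166.41 + 306.25 − 219.04)/(2·12.9·17.5) = 253.62/451.5 ≈ 0.561728  ⇒  B ≈ 55.8246°
cos(C) = (a² + b² − c²)/(2ab) = (166.41 + 219.04 − 306.25)/(2·12.9·14.8) = 79.2/381.84 ≈ 0.207417  ⇒  C ≈ 78.029°
Check: A + B + C ≈ 180°

A = 46.15°, B = 55.82°, C = 78.03°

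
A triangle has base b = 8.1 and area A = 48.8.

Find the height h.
A = ½·b·h  ⇒  h = 2A/b = 2·48.8/8.1 = 97.6/8.1 ≈ 12.0494

h = 12.05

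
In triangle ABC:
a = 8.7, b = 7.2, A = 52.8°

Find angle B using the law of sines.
a/sin(A) = b/sin(B)  ⇒  sin(B) = b·sin(A)/a = 7.2·sin(52.8°)/8.7
sin(52.8°) ≈ 0.79653
sin(B) ≈ 7.2·0.79653/8.7 ≈ 5.73502/8.7 ≈ 0.659197
B = arcsin(0.659197) ≈ 41.2387°
(Since b ≤ a we need B ≤ A, so the obtuse alternative 180° − 41.2387° ≈ 138.761° is rejected.)

B = 41.24°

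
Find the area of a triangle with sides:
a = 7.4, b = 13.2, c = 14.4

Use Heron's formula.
s = (7.4 + 13.2 + 14.4)/2 = 35/2 = 17.5
s − a = 10.1, s − b = 4.3, s − c = 3.1
s(s−a)(s−b)(s−c) = 17.5·10.1·4.3·3.1 ≈ 2356.08
Area = √2356.08 ≈ 48.5394

Area = 48.54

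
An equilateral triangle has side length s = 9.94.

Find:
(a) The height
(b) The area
(a) The height splits the triangle into two 30-60-90 halves: h = s·√3/2 = 9.94·1.73205/2 ≈ 17.2166/2 ≈ 8.60829
(b) Area = (√3/4)·s² = (√3/4)·9.94² = (√3/4)·98.8036 ≈ 0.433013·98.8036 ≈ 42.7832

Height = 8.608, Area = 42.78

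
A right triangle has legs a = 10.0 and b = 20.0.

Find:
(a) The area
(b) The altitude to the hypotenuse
(a) The legs are perpendicular, so Area = ½·a·b = ½·10.0·20.0 = ½·200 = 100
(b) Hypotenuse c = √(a² + b²) = √(100 + 400) = √500 ≈ 22.3607
    Area = ½·c·h_c  ⇒  h_c = 2·Area/c = 200/22.3607 ≈ 8.94427

Area = 100, h_c = 8.944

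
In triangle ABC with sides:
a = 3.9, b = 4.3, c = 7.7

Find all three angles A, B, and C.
Law of cosines for each angle (a² = 15.21, b² = 18.49, c² = 59.29):
cos(A) = (b² + c² − a²)/(2bc) = (18.49 + 59.29 − 15.21)/(2·4.3·7.7) = 62.57/66.22 ≈ 0.944881  ⇒  A ≈ 19.1119°
cos(B) = (a² + c² − b²)/(2ac) = (15.21 + 59.29 − 18.49)/(2·3.9·7.7) = 56.01/60.06 ≈ 0.932567  ⇒  B ≈ 21.1614°
cos(C) = (a² + b² − c²)/(2ab) = (15.21 + 18.49 − 59.29)/(2·3.9·4.3) = -25.59/33.54 ≈ -0.76297  ⇒  C ≈ 139.727°
Check: A + B + C ≈ 180°

A = 19.11°, B = 21.16°, C = 139.7°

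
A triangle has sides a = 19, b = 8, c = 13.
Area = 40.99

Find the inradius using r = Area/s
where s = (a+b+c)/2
s = (19 + 8 + 13)/2 = 40/2 = 20
r = Area/s = 40.99/20 ≈ 2.0495

r = 2.05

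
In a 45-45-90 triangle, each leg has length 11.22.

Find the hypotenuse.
In a 45-45-90 triangle the sides are in ratio 1 : 1 : √2, so hypotenuse = leg·√2.
Hypotenuse = 11.22·√2 ≈ 11.22·1.41421 ≈ 15.8675

Hypotenuse = 11.22√2 = 15.87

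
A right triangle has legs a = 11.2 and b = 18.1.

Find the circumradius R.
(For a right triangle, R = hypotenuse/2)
Hypotenuse c = √(a² + b²) = √(125.44 + 327.61) = √453.05 ≈ 21.285
R = c/2 ≈ 21.285/2 ≈ 10.6425

R = 10.64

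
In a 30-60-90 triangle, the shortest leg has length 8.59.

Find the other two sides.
In a 30-60-90 triangle the sides are in ratio 1 : √3 : 2 (short leg : long leg : hypotenuse).
Long leg = 8.59·√3 ≈ 8.59·1.73205 ≈ 14.8783
Hypotenuse = 2·8.59 = 17.18

Long leg = 8.59√3 = 14.88, Hypotenuse = 17.18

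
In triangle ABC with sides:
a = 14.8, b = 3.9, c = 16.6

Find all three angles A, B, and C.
Law of cosines for each angle (a² = 219.04, b² = 15.21, c² = 275.56):
cos(A) = (b² + c² − a²)/(2bc) = (15.21 + 275.56 − 219.04)/(2·3.9·16.6) = 71.73/129.48 ≈ 0.553985  ⇒  A ≈ 56.3592°
cos(B) = (a² + c² − b²)/(2ac) = (219.04 + 275.56 − 15.21)/(2·14.8·16.6) = 479.39/491.36 ≈ 0.975639  ⇒  B ≈ 12.6727°
cos(C) = (a² + b² − c²)/(2ab) = (219.04 + 15.21 − 275.56)/(2·14.8·3.9) = -41.31/115.44 ≈ -0.357848  ⇒  C ≈ 110.968°
Check: A + B + C ≈ 180°

A = 56.36°, B = 12.67°, C = 111°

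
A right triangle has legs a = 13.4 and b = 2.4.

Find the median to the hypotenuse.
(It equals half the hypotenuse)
Hypotenuse c = √(a² + b²) = √(179.56 + 5.76) = √185.32 ≈ 13.6132
Median to hypotenuse = c/2 ≈ 13.6132/2 ≈ 6.80661

Median = 6.807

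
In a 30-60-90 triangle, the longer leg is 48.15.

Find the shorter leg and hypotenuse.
In a 30-60-90 triangle the sides are in ratio 1 : √3 : 2, so short leg = long leg/√3 and hypotenuse = 2·(short leg).
Short leg = 48.15/√3 ≈ 48.15/1.73205 ≈ 27.7994
Hypotenuse = 2·27.7994 ≈ 55.5988

Short leg = 27.8, Hypotenuse = 55.6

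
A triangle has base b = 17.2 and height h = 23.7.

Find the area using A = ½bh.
A = ½·b·h = ½·17.2·23.7 = ½·407.64 = 203.82

Area = 203.82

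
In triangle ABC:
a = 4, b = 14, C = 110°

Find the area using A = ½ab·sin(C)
A = ½·a·b·sin(C) = ½·4·14·sin(110°)
sin(110°) ≈ 0.939693
A ≈ ½·56·0.939693 = 28·0.939693 ≈ 26.3114

Area = 26.31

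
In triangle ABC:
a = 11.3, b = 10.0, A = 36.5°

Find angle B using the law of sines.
a/sin(A) = b/sin(B)  ⇒  sin(B) = b·sin(A)/a = 10.0·sin(36.5°)/11.3
sin(36.5°) ≈ 0.594823
sin(B) ≈ 10.0·0.594823/11.3 ≈ 5.94823/11.3 ≈ 0.526392
B = arcsin(0.526392) ≈ 31.762°
(Since b ≤ a we need B ≤ A, so the obtuse alternative 180° − 31.762° ≈ 148.238° is rejected.)

B = 31.76°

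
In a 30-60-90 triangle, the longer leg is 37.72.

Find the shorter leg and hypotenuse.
In a 30-60-90 triangle the sides are in ratio 1 : √3 : 2, so short leg = long leg/√3 and hypotenuse = 2·(short leg).
Short leg = 37.72/√3 ≈ 37.72/1.73205 ≈ 21.7777
Hypotenuse = 2·21.7777 ≈ 43.5553

Short leg = 21.78, Hypotenuse = 43.56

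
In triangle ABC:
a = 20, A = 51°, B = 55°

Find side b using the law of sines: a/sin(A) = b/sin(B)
a/sin(A) = b/sin(B)  ⇒  b = a·sin(B)/sin(A) = 20·sin(55°)/sin(51°)
sin(55°) ≈ 0.819152, sin(51°) ≈ 0.777146
b ≈ 20·0.819152/0.777146 ≈ 16.383/0.777146 ≈ 21.081

b = 21.08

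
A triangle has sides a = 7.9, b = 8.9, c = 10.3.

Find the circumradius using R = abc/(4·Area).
First find the area with Heron's formula.
s = (7.9 + 8.9 + 10.3)/2 = 13.55
Area = √(s(s−a)(s−b)(s−c)) = √(13.55·5.65·4.65·3.25) ≈ √1156.98 ≈ 34.0143
abc = 7.9·8.9·10.3 = 724.193
R = abc/(4·Area) ≈ 724.193/(4·34.0143) = 724.193/136.057 ≈ 5.3227

R = 5.323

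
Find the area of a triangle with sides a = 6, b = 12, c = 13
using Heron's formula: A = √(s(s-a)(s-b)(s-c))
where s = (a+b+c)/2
s = (6 + 12 + 13)/2 = 31/2 = 15.5
s − a = 9.5, s − b = 3.5, s − c = 2.5
s(s−a)(s−b)(s−c) = 15.5·9.5·3.5·2.5 = 1288.4375
Area = √1288.4375 ≈ 35.8948

s = 15.5, Area = 35.89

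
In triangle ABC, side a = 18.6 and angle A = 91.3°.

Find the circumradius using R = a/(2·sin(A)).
R = a/(2·sin(A)) = 18.6/(2·sin(91.3°))
sin(91.3°) ≈ 0.999743
R ≈ 18.6/(2·0.999743) = 18.6/1.99949 ≈ 9.30239

R = 9.302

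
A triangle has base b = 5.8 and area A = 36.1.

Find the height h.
A = ½·b·h  ⇒  h = 2A/b = 2·36.1/5.8 = 72.2/5.8 ≈ 12.4483

h = 12.45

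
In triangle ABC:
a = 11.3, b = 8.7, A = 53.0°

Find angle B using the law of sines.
a/sin(A) = b/sin(B)  ⇒  sin(B) = b·sin(A)/a = 8.7·sin(53.0°)/11.3
sin(53.0°) ≈ 0.798636
sin(B) ≈ 8.7·0.798636/11.3 ≈ 6.94813/11.3 ≈ 0.614879
B = arcsin(0.614879) ≈ 37.9431°
(Since b ≤ a we need B ≤ A, so the obtuse alternative 180° − 37.9431° ≈ 142.057° is rejected.)

B = 37.94°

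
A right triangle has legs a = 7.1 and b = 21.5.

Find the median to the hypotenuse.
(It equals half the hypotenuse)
Hypotenuse c = √(a² + b²) = √(50.41 + 462.25) = √512.66 ≈ 22.642
Median to hypotenuse = c/2 ≈ 22.642/2 ≈ 11.321

Median = 11.32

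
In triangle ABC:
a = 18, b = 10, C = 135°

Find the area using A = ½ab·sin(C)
A = ½·a·b·sin(C) = ½·18·10·sin(135°)
sin(135°) ≈ 0.707107
A ≈ ½·180·0.707107 = 90·0.707107 ≈ 63.6396

Area = 63.64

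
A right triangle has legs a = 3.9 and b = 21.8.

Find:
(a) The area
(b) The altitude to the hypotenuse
(a) The legs are perpendicular, so Area = ½·a·b = ½·3.9·21.8 = ½·85.02 = 42.51
(b) Hypotenuse c = √(a² + b²) = √(15.21 + 475.24) = √490.45 ≈ 22.1461
    Area = ½·c·h_c  ⇒  h_c = 2·Area/c = 85.02/22.1461 ≈ 3.83905

Area = 42.51, h_c = 3.839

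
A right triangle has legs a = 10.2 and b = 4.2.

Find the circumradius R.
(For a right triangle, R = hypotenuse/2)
Hypotenuse c = √(a² + b²) = √(104.04 + 17.64) = √121.68 ≈ 11.0309
R = c/2 ≈ 11.0309/2 ≈ 5.51543

R = 5.515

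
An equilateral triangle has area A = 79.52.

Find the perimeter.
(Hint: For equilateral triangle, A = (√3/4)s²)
A = (√3/4)s²  ⇒  s² = 4A/√3 = 4·79.52/√3 = 318.08/1.73205 ≈ 183.644
s ≈ √183.644 ≈ 13.5515
Perimeter = 3s ≈ 3·13.5515 ≈ 40.6545

Perimeter = 40.65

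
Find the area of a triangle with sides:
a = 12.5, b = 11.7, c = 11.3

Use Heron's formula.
s = (12.5 + 11.7 + 11.3)/2 = 35.5/2 = 17.75
s − a = 5.25, s − b = 6.05, s − c = 6.45
s(s−a)(s−b)(s−c) = 17.75·5.25·6.05·6.45 ≈ 3636.41
Area = √3636.41 ≈ 60.3026

Area = 60.3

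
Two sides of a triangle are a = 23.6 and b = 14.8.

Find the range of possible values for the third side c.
Triangle inequality: |a − b| < c < a + b
|a − b| = |23.6 − 14.8| = 8.8
a + b = 23.6 + 14.8 = 38.4

8.8 < c < 38.4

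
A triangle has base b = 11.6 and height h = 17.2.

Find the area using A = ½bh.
A = ½·b·h = ½·11.6·17.2 = ½·199.52 = 99.76

Area = 99.76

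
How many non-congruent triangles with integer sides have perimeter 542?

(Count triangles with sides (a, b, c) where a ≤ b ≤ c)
Let a ≤ b ≤ c with a + b + c = 542. The only binding inequality is a + b > c, i.e. 542 − c > c, so c < 542/2; and c ≥ 542/3 since c is the largest side.
So 181 ≤ c ≤ 270. For each c, b runs from ⌈(542 − c)/2⌉ up to c (then a = 542 − b − c satisfies 1 ≤ a ≤ b automatically), giving c − ⌈(542 − c)/2⌉ + 1 choices.
Summing over c: 1 + 3 + 4 + 6 + … + 133 + 135  (90 terms, c = 181, …, 270) = 6120
Check (closed form: nearest integer to p²/48 for even p, (p+3)²/48 for odd p): 542²/48 = 293764/48 ≈ 6120.08 → 6120

6120 triangles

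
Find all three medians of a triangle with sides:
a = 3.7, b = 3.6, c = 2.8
Median formula: m_a = ½√(2b² + 2c² − a²) (and cyclically). a² = 13.69, b² = 12.96, c² = 7.84.
m_a = ½√(2·12.96 + 2·7.84 − 13.69) = ½√27.91 ≈ ½·5.28299 ≈ 2.6415
m_b = ½√(2·13.69 + 2·7.84 − 12.96) = ½√30.1 ≈ ½·5.48635 ≈ 2.74317
m_c = ½√(2·13.69 + 2·12.96 − 7.84) = ½√45.46 ≈ ½·6.7424 ≈ 3.3712

m_a = 2.641, m_b = 2.743, m_c = 3.371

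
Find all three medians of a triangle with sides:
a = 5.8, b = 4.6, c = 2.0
Median formula: m_a = ½√(2b² + 2c² − a²) (and cyclically). a² = 33.64, b² = 21.16, c² = 4.
m_a = ½√(2·21.16 + 2·4 − 33.64) = ½√16.68 ≈ ½·4.08412 ≈ 2.04206
m_b = ½√(2·33.64 + 2·4 − 21.16) = ½√54.12 ≈ ½·7.35663 ≈ 3.67831
m_c = ½√(2·33.64 + 2·21.16 − 4) = ½√105.6 ≈ ½·10.2762 ≈ 5.13809

m_a = 2.042, m_b = 3.678, m_c = 5.138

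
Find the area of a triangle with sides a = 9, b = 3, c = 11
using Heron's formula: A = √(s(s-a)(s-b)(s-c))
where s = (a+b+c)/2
s = (9 + 3 + 11)/2 = 23/2 = 11.5
s − a = 2.5, s − b = 8.5, s − c = 0.5
s(s−a)(s−b)(s−c) = 11.5·2.5·8.5·0.5 = 122.1875
Area = √122.1875 ≈ 11.0538

s = 11.5, Area = 11.05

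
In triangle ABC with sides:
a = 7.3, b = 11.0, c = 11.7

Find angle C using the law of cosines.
c² = a² + b² − 2ab·cos(C)  ⇒  cos(C) = (a² + b² − c²)/(2ab)
cos(C) = (7.3² + 11.0² − 11.7²)/(2·7.3·11.0) = (53.29 + 121 − 136.89)/160.6 = 37.4/160.6 ≈ 0.232877
C = arccos(0.232877) ≈ 76.5335°

C = 76.53°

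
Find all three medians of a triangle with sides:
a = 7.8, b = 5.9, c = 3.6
Median formula: m_a = ½√(2b² + 2c² − a²) (and cyclically). a² = 60.84, b² = 34.81, c² = 12.96.
m_a = ½√(2·34.81 + 2·12.96 − 60.84) = ½√34.7 ≈ ½·5.89067 ≈ 2.94534
m_b = ½√(2·60.84 + 2·12.96 − 34.81) = ½√112.79 ≈ ½·10.6203 ≈ 5.31013
m_c = ½√(2·60.84 + 2·34.81 − 12.96) = ½√178.34 ≈ ½·13.3544 ≈ 6.6772

m_a = 2.945, m_b = 5.31, m_c = 6.677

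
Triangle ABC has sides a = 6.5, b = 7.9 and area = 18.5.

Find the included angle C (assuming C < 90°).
Area = ½·a·b·sin(C)  ⇒  sin(C) = 2·Area/(a·b) = 2·18.5/(6.5·7.9) = 37/51.35 ≈ 0.720545
C = arcsin(0.720545) ≈ 46.0995° (taking the acute solution since C < 90°)

C = 46.1°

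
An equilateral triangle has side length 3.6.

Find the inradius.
r = Area/s with s the semi-perimeter.
Area = (√3/4)·3.6² = (√3/4)·12.96 ≈ 0.433013·12.96 ≈ 5.61184
s = 3·3.6/2 = 5.4
r ≈ 5.61184/5.4 ≈ 1.03923
(Equivalently r = side/(2√3) = 3.6/3.4641 ≈ 1.03923.)

r = 1.039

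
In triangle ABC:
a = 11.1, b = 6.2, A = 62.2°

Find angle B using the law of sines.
a/sin(A) = b/sin(B)  ⇒  sin(B) = b·sin(A)/a = 6.2·sin(62.2°)/11.1
sin(62.2°) ≈ 0.884581
sin(B) ≈ 6.2·0.884581/11.1 ≈ 5.4844/11.1 ≈ 0.49409
B = arcsin(0.49409) ≈ 29.6098°
(Since b ≤ a we need B ≤ A, so the obtuse alternative 180° − 29.6098° ≈ 150.39° is rejected.)

B = 29.61°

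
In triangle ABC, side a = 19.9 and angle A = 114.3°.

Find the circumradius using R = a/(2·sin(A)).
R = a/(2·sin(A)) = 19.9/(2·sin(114.3°))
sin(114.3°) ≈ 0.911403
R ≈ 19.9/(2·0.911403) = 19.9/1.82281 ≈ 10.9172

R = 10.92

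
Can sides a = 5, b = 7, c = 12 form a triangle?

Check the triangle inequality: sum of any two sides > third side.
a + b vs c: 5 + 7 = 12 ≤ 12  ✗
a + c vs b: 5 + 12 = 17 > 7  ✓
b + c vs a: 7 + 12 = 19 > 5  ✓

No: 5 + 7 = 12 is not > 12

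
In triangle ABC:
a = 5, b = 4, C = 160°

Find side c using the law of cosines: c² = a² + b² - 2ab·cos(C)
c² = 5² + 4² − 2·5·4·cos(160°)
cos(160°) ≈ -0.939693
c² ≈ 25 + 16 − 40·(-0.939693) ≈ 41 + 37.5877 ≈ 78.5877
c ≈ √78.5877 ≈ 8.86497

c = 8.865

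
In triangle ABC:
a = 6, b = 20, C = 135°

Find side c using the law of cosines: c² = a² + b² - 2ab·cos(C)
c² = 6² + 20² − 2·6·20·cos(135°)
cos(135°) ≈ -0.707107
c² ≈ 36 + 400 − 240·(-0.707107) ≈ 436 + 169.706 ≈ 605.706
c ≈ √605.706 ≈ 24.6111

c = 24.61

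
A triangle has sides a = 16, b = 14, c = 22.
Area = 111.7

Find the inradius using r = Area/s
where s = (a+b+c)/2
s = (16 + 14 + 22)/2 = 52/2 = 26
r = Area/s = 111.7/26 ≈ 4.29615

r = 4.296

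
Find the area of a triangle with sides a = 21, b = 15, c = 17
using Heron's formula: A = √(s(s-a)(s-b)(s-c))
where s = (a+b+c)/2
s = (21 + 15 + 17)/2 = 53/2 = 26.5
s − a = 5.5, s − b = 11.5, s − c = 9.5
s(s−a)(s−b)(s−c) = 26.5·5.5·11.5·9.5 = 15923.1875
Area = √15923.1875 ≈ 126.187

s = 26.5, Area = 126.2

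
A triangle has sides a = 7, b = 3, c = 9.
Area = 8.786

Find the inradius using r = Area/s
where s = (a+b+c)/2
s = (7 + 3 + 9)/2 = 19/2 = 9.5
r = Area/s = 8.786/9.5 ≈ 0.924842

r = 0.9248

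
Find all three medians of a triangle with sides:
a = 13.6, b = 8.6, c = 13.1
Median formula: m_a = ½√(2b² + 2c² − a²) (and cyclically). a² = 184.96, b² = 73.96, c² = 171.61.
m_a = ½√(2·73.96 + 2·171.61 − 184.96) = ½√306.18 ≈ ½·17.498 ≈ 8.749
m_b = ½√(2·184.96 + 2·171.61 − 73.96) = ½√639.18 ≈ ½·25.282 ≈ 12.641
m_c = ½√(2·184.96 + 2·73.96 − 171.61) = ½√346.23 ≈ ½·18.6073 ≈ 9.30363

m_a = 8.749, m_b = 12.64, m_c = 9.304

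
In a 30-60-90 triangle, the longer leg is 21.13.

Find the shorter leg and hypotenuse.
In a 30-60-90 triangle the sides are in ratio 1 : √3 : 2, so short leg = long leg/√3 and hypotenuse = 2·(short leg).
Short leg = 21.13/√3 ≈ 21.13/1.73205 ≈ 12.1994
Hypotenuse = 2·12.1994 ≈ 24.3988

Short leg = 12.2, Hypotenuse = 24.4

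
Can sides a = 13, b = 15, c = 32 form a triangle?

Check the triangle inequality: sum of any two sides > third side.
a + b vs c: 13 + 15 = 28 ≤ 32  ✗
a + c vs b: 13 + 32 = 45 > 15  ✓
b + c vs a: 15 + 32 = 47 > 13  ✓

No: 13 + 15 = 28 is not > 32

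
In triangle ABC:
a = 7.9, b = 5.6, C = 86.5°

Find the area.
Two sides and the included angle (SAS): A = ½·a·b·sin(C) = ½·7.9·5.6·sin(86.5°)
sin(86.5°) ≈ 0.998135
A ≈ ½·44.24·0.998135 = 22.12·0.998135 ≈ 22.0787

Area = 22.08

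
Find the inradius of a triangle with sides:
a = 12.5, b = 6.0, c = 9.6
r = Area/s where s is the semi-perimeter.
s = (12.5 + 6.0 + 9.6)/2 = 28.1/2 = 14.05
Area = √(s(s−a)(s−b)(s−c)) = √(14.05·1.55·8.05·4.45) ≈ √780.124 ≈ 27.9307
r ≈ 27.9307/14.05 ≈ 1.98795

r = 1.988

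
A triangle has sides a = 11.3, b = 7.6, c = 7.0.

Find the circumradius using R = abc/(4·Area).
First find the area with Heron's formula.
s = (11.3 + 7.6 + 7.0)/2 = 12.95
Area = √(s(s−a)(s−b)(s−c)) = √(12.95·1.65·5.35·5.95) ≈ √680.181 ≈ 26.0803
abc = 11.3·7.6·7.0 = 601.16
R = abc/(4·Area) ≈ 601.16/(4·26.0803) = 601.16/104.321 ≈ 5.76259

R = 5.763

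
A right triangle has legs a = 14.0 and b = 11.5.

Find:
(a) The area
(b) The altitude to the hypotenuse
(a) The legs are perpendicular, so Area = ½·a·b = ½·14.0·11.5 = ½·161 = 80.5
(b) Hypotenuse c = √(a² + b²) = √(196 + 132.25) = √328.25 ≈ 18.1177
    Area = ½·c·h_c  ⇒  h_c = 2·Area/c = 161/18.1177 ≈ 8.88635

Area = 80.5, h_c = 8.886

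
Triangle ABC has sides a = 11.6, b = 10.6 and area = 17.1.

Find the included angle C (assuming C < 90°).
Area = ½·a·b·sin(C)  ⇒  sin(C) = 2·Area/(a·b) = 2·17.1/(11.6·10.6) = 34.2/122.96 ≈ 0.278139
C = arcsin(0.278139) ≈ 16.1492° (taking the acute solution since C < 90°)

C = 16.15°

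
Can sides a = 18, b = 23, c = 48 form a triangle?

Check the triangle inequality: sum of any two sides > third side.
a + b vs c: 18 + 23 = 41 ≤ 48  ✗
a + c vs b: 18 + 48 = 66 > 23  ✓
b + c vs a: 23 + 48 = 71 > 18  ✓

No: 18 + 23 = 41 is not > 48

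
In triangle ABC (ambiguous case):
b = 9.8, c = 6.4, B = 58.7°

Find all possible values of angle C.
b/sin(B) = c/sin(C)  ⇒  sin(C) = c·sin(B)/b = 6.4·sin(58.7°)/9.8
sin(58.7°) ≈ 0.854459
sin(C) ≈ 6.4·0.854459/9.8 ≈ 5.46854/9.8 ≈ 0.558014
Candidate 1: C₁ = arcsin(0.558014) ≈ 33.9186°  →  A = 180° − 58.7° − 33.9186° ≈ 87.3814° > 0, valid
Candidate 2: C₂ = 180° − C₁ ≈ 146.081°  →  A = 180° − 58.7° − 146.081° ≈ -24.7814° ≤ 0, not a valid triangle

C = 33.92° (one solution)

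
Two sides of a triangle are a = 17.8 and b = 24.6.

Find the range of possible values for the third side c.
Triangle inequality: |a − b| < c < a + b
|a − b| = |17.8 − 24.6| = 6.8
a + b = 17.8 + 24.6 = 42.4

6.8 < c < 42.4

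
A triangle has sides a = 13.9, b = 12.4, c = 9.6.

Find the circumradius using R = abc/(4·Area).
First find the area with Heron's formula.
s = (13.9 + 12.4 + 9.6)/2 = 17.95
Area = √(s(s−a)(s−b)(s−c)) = √(17.95·4.05·5.55·8.35) ≈ √3368.98 ≈ 58.0429
abc = 13.9·12.4·9.6 = 1654.656
R = abc/(4·Area) ≈ 1654.656/(4·58.0429) = 1654.656/232.172 ≈ 7.12686

R = 7.127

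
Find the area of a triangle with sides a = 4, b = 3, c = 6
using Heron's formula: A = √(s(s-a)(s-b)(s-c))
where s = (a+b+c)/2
s = (4 + 3 + 6)/2 = 13/2 = 6.5
s − a = 2.5, s − b = 3.5, s − c = 0.5
s(s−a)(s−b)(s−c) = 6.5·2.5·3.5·0.5 = 28.4375
Area = √28.4375 ≈ 5.33268

s = 6.5, Area = 5.333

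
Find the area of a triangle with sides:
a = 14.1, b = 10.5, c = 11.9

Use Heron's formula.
s = (14.1 + 10.5 + 11.9)/2 = 36.5/2 = 18.25
s − a = 4.15, s − b = 7.75, s − c = 6.35
s(s−a)(s−b)(s−c) = 18.25·4.15·7.75·6.35 ≈ 3727.23
Area = √3727.23 ≈ 61.0511

Area = 61.05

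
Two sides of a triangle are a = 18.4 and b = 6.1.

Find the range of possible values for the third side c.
Triangle inequality: |a − b| < c < a + b
|a − b| = |18.4 − 6.1| = 12.3
a + b = 18.4 + 6.1 = 24.5

12.3 < c < 24.5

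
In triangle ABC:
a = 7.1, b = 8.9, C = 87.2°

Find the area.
Two sides and the included angle (SAS): A = ½·a·b·sin(C) = ½·7.1·8.9·sin(87.2°)
sin(87.2°) ≈ 0.998806
A ≈ ½·63.19·0.998806 = 31.595·0.998806 ≈ 31.5573

Area = 31.56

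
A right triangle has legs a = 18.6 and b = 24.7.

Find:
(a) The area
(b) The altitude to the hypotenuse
(a) The legs are perpendicular, so Area = ½·a·b = ½·18.6·24.7 = ½·459.42 = 229.71
(b) Hypotenuse c = √(a² + b²) = √(345.96 + 610.09) = √956.05 ≈ 30.9201
    Area = ½·c·h_c  ⇒  h_c = 2·Area/c = 459.42/30.9201 ≈ 14.8583

Area = 229.71, h_c = 14.86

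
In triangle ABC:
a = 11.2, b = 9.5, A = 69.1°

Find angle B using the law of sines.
a/sin(A) = b/sin(B)  ⇒  sin(B) = b·sin(A)/a = 9.5·sin(69.1°)/11.2
sin(69.1°) ≈ 0.934204
sin(B) ≈ 9.5·0.934204/11.2 ≈ 8.87494/11.2 ≈ 0.792406
B = arcsin(0.792406) ≈ 52.4109°
(Since b ≤ a we need B ≤ A, so the obtuse alternative 180° − 52.4109° ≈ 127.589° is rejected.)

B = 52.41°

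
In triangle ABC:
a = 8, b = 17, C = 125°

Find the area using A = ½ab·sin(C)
A = ½·a·b·sin(C) = ½·8·17·sin(125°)
sin(125°) ≈ 0.819152
A ≈ ½·136·0.819152 = 68·0.819152 ≈ 55.7023

Area = 55.7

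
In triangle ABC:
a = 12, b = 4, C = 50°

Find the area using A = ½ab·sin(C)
A = ½·a·b·sin(C) = ½·12·4·sin(50°)
sin(50°) ≈ 0.766044
A ≈ ½·48·0.766044 = 24·0.766044 ≈ 18.3851

Area = 18.39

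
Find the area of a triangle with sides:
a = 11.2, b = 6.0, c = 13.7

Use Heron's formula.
s = (11.2 + 6.0 + 13.7)/2 = 30.9/2 = 15.45
s − a = 4.25, s − b = 9.45, s − c = 1.75
s(s−a)(s−b)(s−c) = 15.45·4.25·9.45·1.75 ≈ 1085.89
Area = √1085.89 ≈ 32.9529

Area = 32.95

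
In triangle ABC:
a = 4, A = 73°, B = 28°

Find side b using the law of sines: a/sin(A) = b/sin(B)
a/sin(A) = b/sin(B)  ⇒  b = a·sin(B)/sin(A) = 4·sin(28°)/sin(73°)
sin(28°) ≈ 0.469472, sin(73°) ≈ 0.956305
b ≈ 4·0.469472/0.956305 ≈ 1.87789/0.956305 ≈ 1.96369

b = 1.964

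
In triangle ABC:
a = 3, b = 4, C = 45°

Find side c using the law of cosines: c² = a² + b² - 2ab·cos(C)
c² = 3² + 4² − 2·3·4·cos(45°)
cos(45°) ≈ 0.707107
c² ≈ 9 + 16 − 24·(0.707107) ≈ 25 − 16.9706 ≈ 8.02944
c ≈ √8.02944 ≈ 2.83363

c = 2.834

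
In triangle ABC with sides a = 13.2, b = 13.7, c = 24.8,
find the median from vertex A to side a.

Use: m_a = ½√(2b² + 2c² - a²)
m_a = ½√(2·13.7² + 2·24.8² − 13.2²) = ½√(2·187.69 + 2·615.04 − 174.24) = ½√(375.38 + 1230.08 − 174.24) = ½√1431.22
√1431.22 ≈ 37.8315, so m_a ≈ 18.9157

m_a = 18.92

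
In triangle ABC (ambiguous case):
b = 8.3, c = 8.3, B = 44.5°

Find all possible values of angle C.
b/sin(B) = c/sin(C)  ⇒  sin(C) = c·sin(B)/b = 8.3·sin(44.5°)/8.3
sin(44.5°) ≈ 0.700909
sin(C) ≈ 8.3·0.700909/8.3 ≈ 5.81755/8.3 ≈ 0.700909
Candidate 1: C₁ = arcsin(0.700909) ≈ 44.5°  →  A = 180° − 44.5° − 44.5° ≈ 91° > 0, valid
Candidate 2: C₂ = 180° − C₁ ≈ 135.5°  →  A = 180° − 44.5° − 135.5° ≈ 0° ≤ 0, not a valid triangle

C = 44.5° (one solution)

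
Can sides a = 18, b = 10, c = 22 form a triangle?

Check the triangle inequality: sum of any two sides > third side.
a + b vs c: 18 + 10 = 28 > 22  ✓
a + c vs b: 18 + 22 = 40 > 10  ✓
b + c vs a: 10 + 22 = 32 > 18  ✓

Yes, triangle inequality satisfied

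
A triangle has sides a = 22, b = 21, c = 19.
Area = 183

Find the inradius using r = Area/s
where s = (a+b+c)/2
s = (22 + 21 + 19)/2 = 62/2 = 31
r = Area/s = 183/31 ≈ 5.90323

r = 5.903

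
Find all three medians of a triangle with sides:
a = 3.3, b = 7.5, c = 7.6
Median formula: m_a = ½√(2b² + 2c² − a²) (and cyclically). a² = 10.89, b² = 56.25, c² = 57.76.
m_a = ½√(2·56.25 + 2·57.76 − 10.89) = ½√217.13 ≈ ½·14.7353 ≈ 7.36767
m_b = ½√(2·10.89 + 2·57.76 − 56.25) = ½√81.05 ≈ ½·9.00278 ≈ 4.50139
m_c = ½√(2·10.89 + 2·56.25 − 57.76) = ½√76.52 ≈ ½·8.74757 ≈ 4.37379

m_a = 7.368, m_b = 4.501, m_c = 4.374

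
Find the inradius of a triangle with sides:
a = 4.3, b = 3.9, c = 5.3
r = Area/s where s is the semi-perimeter.
s = (4.3 + 3.9 + 5.3)/2 = 13.5/2 = 6.75
Area = √(s(s−a)(s−b)(s−c)) = √(6.75·2.45·2.85·1.45) ≈ √68.3412 ≈ 8.26687
r ≈ 8.26687/6.75 ≈ 1.22472

r = 1.225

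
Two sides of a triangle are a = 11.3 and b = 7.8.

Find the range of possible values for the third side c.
Triangle inequality: |a − b| < c < a + b
|a − b| = |11.3 − 7.8| = 3.5
a + b = 11.3 + 7.8 = 19.1

3.5 < c < 19.1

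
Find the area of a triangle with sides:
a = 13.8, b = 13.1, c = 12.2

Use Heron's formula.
s = (13.8 + 13.1 + 12.2)/2 = 39.1/2 = 19.55
s − a = 5.75, s − b = 6.45, s − c = 7.35
s(s−a)(s−b)(s−c) = 19.55·5.75·6.45·7.35 ≈ 5329.2
Area = √5329.2 ≈ 73.0013

Area = 73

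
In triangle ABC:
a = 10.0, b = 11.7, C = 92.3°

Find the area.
Two sides and the included angle (SAS): A = ½·a·b·sin(C) = ½·10.0·11.7·sin(92.3°)
sin(92.3°) ≈ 0.999194
A ≈ ½·117·0.999194 = 58.5·0.999194 ≈ 58.4529

Area = 58.45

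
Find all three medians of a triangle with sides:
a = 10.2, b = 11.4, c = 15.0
Median formula: m_a = ½√(2b² + 2c² − a²) (and cyclically). a² = 104.04, b² = 129.96, c² = 225.
m_a = ½√(2·129.96 + 2·225 − 104.04) = ½√605.88 ≈ ½·24.6146 ≈ 12.3073
m_b = ½√(2·104.04 + 2·225 − 129.96) = ½√528.12 ≈ ½·22.9809 ≈ 11.4904
m_c = ½√(2·104.04 + 2·129.96 − 225) = ½√243 ≈ ½·15.5885 ≈ 7.79423

m_a = 12.31, m_b = 11.49, m_c = 7.794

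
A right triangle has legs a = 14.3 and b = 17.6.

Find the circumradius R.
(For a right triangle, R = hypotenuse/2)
Hypotenuse c = √(a² + b²) = √(204.49 + 309.76) = √514.25 ≈ 22.6771
R = c/2 ≈ 22.6771/2 ≈ 11.3385

R = 11.34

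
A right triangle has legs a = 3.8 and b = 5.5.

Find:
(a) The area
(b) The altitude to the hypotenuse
(a) The legs are perpendicular, so Area = ½·a·b = ½·3.8·5.5 = ½·20.9 = 10.45
(b) Hypotenuse c = √(a² + b²) = √(14.44 + 30.25) = √44.69 ≈ 6.68506
    Area = ½·c·h_c  ⇒  h_c = 2·Area/c = 20.9/6.68506 ≈ 3.12638

Area = 10.45, h_c = 3.126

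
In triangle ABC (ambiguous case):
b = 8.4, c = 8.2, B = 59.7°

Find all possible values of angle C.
b/sin(B) = c/sin(C)  ⇒  sin(C) = c·sin(B)/b = 8.2·sin(59.7°)/8.4
sin(59.7°) ≈ 0.863396
sin(C) ≈ 8.2·0.863396/8.4 ≈ 7.07984/8.4 ≈ 0.842839
Candidate 1: C₁ = arcsin(0.842839) ≈ 57.4411°  →  A = 180° − 59.7° − 57.4411° ≈ 62.8589° > 0, valid
Candidate 2: C₂ = 180° − C₁ ≈ 122.559°  →  A = 180° − 59.7° − 122.559° ≈ -2.2589° ≤ 0, not a valid triangle

C = 57.44° (one solution)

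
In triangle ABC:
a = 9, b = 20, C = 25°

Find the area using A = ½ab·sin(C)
A = ½·a·b·sin(C) = ½·9·20·sin(25°)
sin(25°) ≈ 0.422618
A ≈ ½·180·0.422618 = 90·0.422618 ≈ 38.0356

Area = 38.04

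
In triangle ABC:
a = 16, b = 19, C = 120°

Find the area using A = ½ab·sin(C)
A = ½·a·b·sin(C) = ½·16·19·sin(120°)
sin(120°) ≈ 0.866025
A ≈ ½·304·0.866025 = 152·0.866025 ≈ 131.636

Area = 131.6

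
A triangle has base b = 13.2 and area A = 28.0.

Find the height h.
A = ½·b·h  ⇒  h = 2A/b = 2·28.0/13.2 = 56/13.2 ≈ 4.24242

h = 4.242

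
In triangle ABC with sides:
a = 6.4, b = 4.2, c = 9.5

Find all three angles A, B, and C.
Law of cosines for each angle (a² = 40.96, b² = 17.64, c² = 90.25):
cos(A) = (b² + c² − a²)/(2bc) = (17.64 + 90.25 − 40.96)/(2·4.2·9.5) = 66.93/79.8 ≈ 0.838722  ⇒  A ≈ 32.9946°
cos(B) = (a² + c² − b²)/(2ac) = (40.96 + 90.25 − 17.64)/(2·6.4·9.5) = 113.57/121.6 ≈ 0.933964  ⇒  B ≈ 20.9386°
cos(C) = (a² + b² − c²)/(2ab) = (40.96 + 17.64 − 90.25)/(2·6.4·4.2) = -31.65/53.76 ≈ -0.588728  ⇒  C ≈ 126.067°
Check: A + B + C ≈ 180°

A = 32.99°, B = 20.94°, C = 126.1°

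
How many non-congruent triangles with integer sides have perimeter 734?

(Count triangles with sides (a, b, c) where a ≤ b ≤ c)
Let a ≤ b ≤ c with a + b + c = 734. The only binding inequality is a + b > c, i.e. 734 − c > c, so c < 734/2; and c ≥ 734/3 since c is the largest side.
So 245 ≤ c ≤ 366. For each c, b runs from ⌈(734 − c)/2⌉ up to c (then a = 734 − b − c satisfies 1 ≤ a ≤ b automatically), giving c − ⌈(734 − c)/2⌉ + 1 choices.
Summing over c: 1 + 3 + 4 + 6 + … + 181 + 183  (122 terms, c = 245, …, 366) = 11224
Check (closed form: nearest integer to p²/48 for even p, (p+3)²/48 for odd p): 734²/48 = 538756/48 ≈ 11224.08 → 11224

11224 triangles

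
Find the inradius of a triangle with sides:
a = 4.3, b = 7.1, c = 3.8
r = Area/s where s is the semi-perimeter.
s = (4.3 + 7.1 + 3.8)/2 = 15.2/2 = 7.6
Area = √(s(s−a)(s−b)(s−c)) = √(7.6·3.3·0.5·3.8) ≈ √47.652 ≈ 6.90304
r ≈ 6.90304/7.6 ≈ 0.908295

r = 0.9083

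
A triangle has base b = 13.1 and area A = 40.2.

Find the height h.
A = ½·b·h  ⇒  h = 2A/b = 2·40.2/13.1 = 80.4/13.1 ≈ 6.1374

h = 6.137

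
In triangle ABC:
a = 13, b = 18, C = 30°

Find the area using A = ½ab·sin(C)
A = ½·a·b·sin(C) = ½·13·18·sin(30°)
sin(30°) ≈ 0.5
A ≈ ½·234·0.5 = 117·0.5 ≈ 58.5

Area = 58.5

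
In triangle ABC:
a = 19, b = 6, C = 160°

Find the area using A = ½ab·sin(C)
A = ½·a·b·sin(C) = ½·19·6·sin(160°)
sin(160°) ≈ 0.34202
A ≈ ½·114·0.34202 = 57·0.34202 ≈ 19.4951

Area = 19.5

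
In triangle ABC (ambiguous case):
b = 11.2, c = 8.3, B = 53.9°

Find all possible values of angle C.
b/sin(B) = c/sin(C)  ⇒  sin(C) = c·sin(B)/b = 8.3·sin(53.9°)/11.2
sin(53.9°) ≈ 0.80799
sin(C) ≈ 8.3·0.80799/11.2 ≈ 6.70632/11.2 ≈ 0.598778
Candidate 1: C₁ = arcsin(0.598778) ≈ 36.7824°  →  A = 180° − 53.9° − 36.7824° ≈ 89.3176° > 0, valid
Candidate 2: C₂ = 180° − C₁ ≈ 143.218°  →  A = 180° − 53.9° − 143.218° ≈ -17.1176° ≤ 0, not a valid triangle

C = 36.78° (one solution)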